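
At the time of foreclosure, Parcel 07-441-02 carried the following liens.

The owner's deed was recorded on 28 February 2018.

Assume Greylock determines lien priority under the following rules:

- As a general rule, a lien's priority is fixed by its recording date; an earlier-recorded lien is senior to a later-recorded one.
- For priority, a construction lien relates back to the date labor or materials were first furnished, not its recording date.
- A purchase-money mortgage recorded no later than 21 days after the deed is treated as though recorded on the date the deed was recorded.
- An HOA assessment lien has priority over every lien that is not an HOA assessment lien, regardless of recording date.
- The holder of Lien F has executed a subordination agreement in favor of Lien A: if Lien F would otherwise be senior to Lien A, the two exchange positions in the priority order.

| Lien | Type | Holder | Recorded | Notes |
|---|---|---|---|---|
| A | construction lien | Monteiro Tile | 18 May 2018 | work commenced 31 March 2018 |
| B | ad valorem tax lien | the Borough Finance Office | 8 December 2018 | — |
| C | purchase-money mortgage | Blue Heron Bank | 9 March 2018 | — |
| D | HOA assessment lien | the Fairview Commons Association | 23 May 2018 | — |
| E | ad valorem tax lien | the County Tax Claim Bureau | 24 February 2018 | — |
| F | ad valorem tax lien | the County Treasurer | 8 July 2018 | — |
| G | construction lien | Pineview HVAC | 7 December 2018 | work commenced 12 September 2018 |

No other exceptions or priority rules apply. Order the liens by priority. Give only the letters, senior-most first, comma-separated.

D, E, C, A, F, G, B

Effective dates: A's effective date is 31 March 2018, when work began; C was recorded within the 21-day window, so its effective date is the deed date 28 February 2018; G's effective date is 12 September 2018, when work began.
D is an HOA assessment lien, so it outranks all other liens regardless of date.
Ordering the rest by effective date: E (24 February 2018), C (28 February 2018), A (31 March 2018), F (8 July 2018), G (12 September 2018), B (8 December 2018).
Since F is not senior to A, the subordination leaves the order unchanged.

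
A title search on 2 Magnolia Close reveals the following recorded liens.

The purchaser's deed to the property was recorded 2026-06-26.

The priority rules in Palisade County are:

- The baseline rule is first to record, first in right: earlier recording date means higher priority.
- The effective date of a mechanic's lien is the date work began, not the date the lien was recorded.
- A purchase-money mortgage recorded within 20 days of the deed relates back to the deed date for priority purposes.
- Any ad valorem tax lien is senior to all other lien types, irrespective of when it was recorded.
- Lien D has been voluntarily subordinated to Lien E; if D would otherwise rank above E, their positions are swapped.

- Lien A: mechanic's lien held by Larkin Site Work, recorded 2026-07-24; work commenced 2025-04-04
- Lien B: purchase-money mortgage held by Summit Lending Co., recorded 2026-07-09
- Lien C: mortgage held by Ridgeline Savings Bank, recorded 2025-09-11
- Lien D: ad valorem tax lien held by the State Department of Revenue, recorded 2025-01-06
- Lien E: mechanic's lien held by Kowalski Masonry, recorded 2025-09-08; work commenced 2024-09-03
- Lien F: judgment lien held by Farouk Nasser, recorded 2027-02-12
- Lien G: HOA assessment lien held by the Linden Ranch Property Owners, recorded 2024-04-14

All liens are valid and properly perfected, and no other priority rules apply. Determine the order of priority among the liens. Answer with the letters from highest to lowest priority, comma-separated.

Adjusting effective dates: A is treated as recorded 2025-04-04, the work-commencement date; B's effective date is the deed date, 2026-06-26; E's effective date is 2024-09-03, when work began.
D is an ad valorem tax lien, so it outranks all other liens regardless of date.
Remaining liens by effective date: G (2024-04-14), E (2024-09-03), A (2025-04-04), C (2025-09-11), B (2026-06-26), F (2027-02-12).
D is senior to E before the subordination, so the two trade places.

E, G, D, A, C, B, F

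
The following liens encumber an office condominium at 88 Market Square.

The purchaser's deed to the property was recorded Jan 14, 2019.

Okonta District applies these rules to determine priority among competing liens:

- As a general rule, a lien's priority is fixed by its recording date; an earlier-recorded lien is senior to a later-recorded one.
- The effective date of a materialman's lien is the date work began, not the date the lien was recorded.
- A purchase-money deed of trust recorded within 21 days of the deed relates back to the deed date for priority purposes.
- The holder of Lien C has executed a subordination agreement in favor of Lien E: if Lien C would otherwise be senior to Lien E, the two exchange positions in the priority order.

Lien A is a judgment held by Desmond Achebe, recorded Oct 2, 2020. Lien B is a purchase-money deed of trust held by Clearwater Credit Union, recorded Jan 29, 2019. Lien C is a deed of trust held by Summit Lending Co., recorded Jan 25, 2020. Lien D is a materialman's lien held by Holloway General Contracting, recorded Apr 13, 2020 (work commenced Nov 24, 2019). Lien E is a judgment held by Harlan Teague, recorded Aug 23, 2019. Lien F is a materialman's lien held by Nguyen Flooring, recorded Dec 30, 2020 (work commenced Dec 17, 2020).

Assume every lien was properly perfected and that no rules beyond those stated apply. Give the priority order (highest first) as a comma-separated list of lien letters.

Adjusting effective dates: B was recorded within the 21-day window, so its effective date is the deed date Jan 14, 2019; D's effective date is Nov 24, 2019, when work began; F is treated as recorded Dec 17, 2020, the work-commencement date.
Sorted by effective date: B (Jan 14, 2019), E (Aug 23, 2019), D (Nov 24, 2019), C (Jan 25, 2020), A (Oct 2, 2020), F (Dec 17, 2020).
C is already junior to E, so the subordination agreement changes nothing.

B, E, D, C, A, F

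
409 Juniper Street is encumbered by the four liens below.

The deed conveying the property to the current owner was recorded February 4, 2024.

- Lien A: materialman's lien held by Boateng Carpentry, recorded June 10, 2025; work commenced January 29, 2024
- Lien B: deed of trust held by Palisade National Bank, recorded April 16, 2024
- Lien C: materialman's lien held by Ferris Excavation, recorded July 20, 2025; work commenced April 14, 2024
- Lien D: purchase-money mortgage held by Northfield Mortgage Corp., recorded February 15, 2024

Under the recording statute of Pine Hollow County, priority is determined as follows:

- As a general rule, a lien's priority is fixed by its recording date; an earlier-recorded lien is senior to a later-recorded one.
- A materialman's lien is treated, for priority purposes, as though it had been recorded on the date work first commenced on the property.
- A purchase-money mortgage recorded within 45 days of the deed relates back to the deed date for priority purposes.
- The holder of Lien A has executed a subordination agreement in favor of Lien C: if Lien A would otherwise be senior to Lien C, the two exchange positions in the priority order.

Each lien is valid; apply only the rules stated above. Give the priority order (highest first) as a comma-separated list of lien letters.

C, D, A, B

Effective dates after the stated exceptions: A relates back to January 29, 2024 (work commenced); C relates back to April 14, 2024 (work commenced); D relates back to the deed date February 4, 2024.
Ordering by effective date: A (January 29, 2024), D (February 4, 2024), C (April 14, 2024), B (April 16, 2024).
Because A would otherwise rank above C, the subordination swaps them.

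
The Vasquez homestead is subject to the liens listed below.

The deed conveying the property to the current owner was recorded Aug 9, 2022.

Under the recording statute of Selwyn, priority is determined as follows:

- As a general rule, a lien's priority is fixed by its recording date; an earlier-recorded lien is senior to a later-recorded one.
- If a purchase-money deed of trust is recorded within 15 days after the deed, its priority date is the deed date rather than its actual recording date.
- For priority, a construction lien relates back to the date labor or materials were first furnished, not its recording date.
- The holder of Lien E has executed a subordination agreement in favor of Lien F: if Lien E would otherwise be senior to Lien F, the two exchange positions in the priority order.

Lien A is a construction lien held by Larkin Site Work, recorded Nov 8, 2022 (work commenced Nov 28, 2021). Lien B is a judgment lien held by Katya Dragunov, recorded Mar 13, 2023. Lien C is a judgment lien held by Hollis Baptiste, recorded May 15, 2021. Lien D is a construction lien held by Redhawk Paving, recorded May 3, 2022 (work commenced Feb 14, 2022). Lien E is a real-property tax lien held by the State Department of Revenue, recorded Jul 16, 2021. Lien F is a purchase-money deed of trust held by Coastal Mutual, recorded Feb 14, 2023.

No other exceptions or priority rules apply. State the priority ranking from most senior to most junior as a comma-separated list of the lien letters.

First, effective dates: A is treated as recorded Nov 28, 2021, the work-commencement date; D is treated as recorded Feb 14, 2022, the work-commencement date; F was recorded 189 days after the deed, outside the 15-day window, so it keeps its recording date.
By effective date, earliest first: C (May 15, 2021), E (Jul 16, 2021), A (Nov 28, 2021), D (Feb 14, 2022), F (Feb 14, 2023), B (Mar 13, 2023).
The subordination applies — E was senior to F — so E and F swap.

C, F, A, D, E, B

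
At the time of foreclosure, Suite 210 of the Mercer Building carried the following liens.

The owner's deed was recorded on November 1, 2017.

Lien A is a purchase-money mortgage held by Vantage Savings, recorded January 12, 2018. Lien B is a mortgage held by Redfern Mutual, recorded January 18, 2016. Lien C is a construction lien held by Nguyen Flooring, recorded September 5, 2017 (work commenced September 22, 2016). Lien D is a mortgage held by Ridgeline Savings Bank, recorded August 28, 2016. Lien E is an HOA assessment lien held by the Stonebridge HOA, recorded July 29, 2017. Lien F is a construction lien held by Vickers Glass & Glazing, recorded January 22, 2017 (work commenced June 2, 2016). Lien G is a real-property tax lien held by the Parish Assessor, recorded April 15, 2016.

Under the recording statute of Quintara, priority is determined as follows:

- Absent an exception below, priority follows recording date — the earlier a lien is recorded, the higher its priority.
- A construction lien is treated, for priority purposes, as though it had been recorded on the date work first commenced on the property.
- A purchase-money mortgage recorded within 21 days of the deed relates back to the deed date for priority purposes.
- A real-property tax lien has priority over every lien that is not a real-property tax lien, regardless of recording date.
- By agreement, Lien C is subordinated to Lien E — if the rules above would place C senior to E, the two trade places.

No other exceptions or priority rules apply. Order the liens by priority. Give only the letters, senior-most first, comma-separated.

G, B, F, D, E, C, A

First, effective dates: A was recorded 72 days after the deed — beyond 21 days — so no relation-back applies; C's effective date is September 22, 2016, when work began; F is treated as recorded June 2, 2016, the work-commencement date.
G, as a real-property tax lien, has superpriority and ranks first.
Remaining liens by effective date: B (January 18, 2016), F (June 2, 2016), D (August 28, 2016), C (September 22, 2016), E (July 29, 2017), A (January 12, 2018).
Because C would otherwise rank above E, the subordination swaps them.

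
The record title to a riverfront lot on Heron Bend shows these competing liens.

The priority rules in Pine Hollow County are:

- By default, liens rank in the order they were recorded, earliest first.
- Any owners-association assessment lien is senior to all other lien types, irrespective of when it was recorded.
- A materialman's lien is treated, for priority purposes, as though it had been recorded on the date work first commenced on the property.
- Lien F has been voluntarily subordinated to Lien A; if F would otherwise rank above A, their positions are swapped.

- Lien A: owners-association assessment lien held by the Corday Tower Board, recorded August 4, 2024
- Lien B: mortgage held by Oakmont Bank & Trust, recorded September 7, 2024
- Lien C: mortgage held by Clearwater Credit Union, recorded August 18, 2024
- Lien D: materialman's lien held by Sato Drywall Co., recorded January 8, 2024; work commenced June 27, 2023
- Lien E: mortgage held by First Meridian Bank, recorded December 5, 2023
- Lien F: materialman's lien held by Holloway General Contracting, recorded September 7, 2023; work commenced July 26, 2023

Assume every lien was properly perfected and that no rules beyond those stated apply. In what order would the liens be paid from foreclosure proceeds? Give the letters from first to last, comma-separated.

Effective dates: D is treated as recorded June 27, 2023, the work-commencement date; F's effective date is July 26, 2023, when work began.
As an owners-association assessment lien, A is senior to every other lien.
Remaining liens by effective date: D (June 27, 2023), F (July 26, 2023), E (December 5, 2023), C (August 18, 2024), B (September 7, 2024).
F is already junior to A, so the subordination agreement changes nothing.

A, D, F, E, C, B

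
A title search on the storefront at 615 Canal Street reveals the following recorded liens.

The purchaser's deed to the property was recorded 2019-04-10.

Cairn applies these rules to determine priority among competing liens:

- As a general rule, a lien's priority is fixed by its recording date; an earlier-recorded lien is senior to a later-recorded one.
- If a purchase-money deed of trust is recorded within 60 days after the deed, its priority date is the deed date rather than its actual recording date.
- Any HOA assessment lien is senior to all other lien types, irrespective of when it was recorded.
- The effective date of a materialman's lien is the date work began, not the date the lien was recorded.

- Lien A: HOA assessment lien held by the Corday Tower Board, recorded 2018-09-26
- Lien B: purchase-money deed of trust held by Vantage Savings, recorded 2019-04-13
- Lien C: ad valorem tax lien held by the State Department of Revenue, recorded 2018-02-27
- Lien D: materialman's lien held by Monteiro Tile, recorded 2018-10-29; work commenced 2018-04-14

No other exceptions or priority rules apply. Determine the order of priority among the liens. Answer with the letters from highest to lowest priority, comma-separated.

A, C, D, B

Effective dates: B was recorded within the 60-day window, so its effective date is the deed date 2019-04-10; D is treated as recorded 2018-04-14, the work-commencement date.
A is an HOA assessment lien and takes priority over every other lien.
The other liens, earliest effective date first: C (2018-02-27), D (2018-04-14), B (2019-04-10).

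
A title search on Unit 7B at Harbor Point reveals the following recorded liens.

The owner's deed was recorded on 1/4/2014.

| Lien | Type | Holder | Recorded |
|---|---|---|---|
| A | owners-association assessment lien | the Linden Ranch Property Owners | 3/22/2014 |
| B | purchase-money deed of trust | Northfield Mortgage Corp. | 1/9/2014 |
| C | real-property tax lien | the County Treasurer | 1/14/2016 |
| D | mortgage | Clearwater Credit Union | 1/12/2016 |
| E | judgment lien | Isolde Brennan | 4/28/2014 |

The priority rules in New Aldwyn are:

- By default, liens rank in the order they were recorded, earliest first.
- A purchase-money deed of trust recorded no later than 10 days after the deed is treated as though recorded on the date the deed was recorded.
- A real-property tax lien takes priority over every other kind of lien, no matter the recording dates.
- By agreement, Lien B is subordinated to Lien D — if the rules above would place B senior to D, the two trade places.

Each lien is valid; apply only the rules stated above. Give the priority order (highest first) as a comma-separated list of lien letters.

Effective dates after the stated exceptions: B's effective date is the deed date, 1/4/2014.
C, as a real-property tax lien, has superpriority and ranks first.
The other liens, earliest effective date first: B (1/4/2014), A (3/22/2014), E (4/28/2014), D (1/12/2016).
B would otherwise be senior to D, so under the subordination agreement B and D exchange positions.

C, D, A, E, B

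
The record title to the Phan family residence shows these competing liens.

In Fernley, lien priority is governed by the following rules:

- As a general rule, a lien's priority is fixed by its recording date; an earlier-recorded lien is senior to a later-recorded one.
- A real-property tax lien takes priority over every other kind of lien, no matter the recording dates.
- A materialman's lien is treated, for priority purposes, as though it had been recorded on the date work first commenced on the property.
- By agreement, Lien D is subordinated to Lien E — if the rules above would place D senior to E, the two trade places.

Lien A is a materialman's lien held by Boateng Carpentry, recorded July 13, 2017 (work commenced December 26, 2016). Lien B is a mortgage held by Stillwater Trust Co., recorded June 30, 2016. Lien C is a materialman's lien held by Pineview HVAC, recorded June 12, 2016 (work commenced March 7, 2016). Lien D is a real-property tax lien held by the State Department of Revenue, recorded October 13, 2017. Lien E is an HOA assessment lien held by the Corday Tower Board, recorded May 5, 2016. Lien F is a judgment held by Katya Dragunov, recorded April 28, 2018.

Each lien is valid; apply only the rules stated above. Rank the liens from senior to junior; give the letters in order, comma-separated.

E, C, D, B, A, F

First, effective dates: A relates back to December 26, 2016 (work commenced); C's effective date is March 7, 2016, when work began.
As a real-property tax lien, D is senior to every other lien.
Among the remaining liens, by effective date: C (March 7, 2016), E (May 5, 2016), B (June 30, 2016), A (December 26, 2016), F (April 28, 2018).
The subordination applies — D was senior to E — so D and E swap.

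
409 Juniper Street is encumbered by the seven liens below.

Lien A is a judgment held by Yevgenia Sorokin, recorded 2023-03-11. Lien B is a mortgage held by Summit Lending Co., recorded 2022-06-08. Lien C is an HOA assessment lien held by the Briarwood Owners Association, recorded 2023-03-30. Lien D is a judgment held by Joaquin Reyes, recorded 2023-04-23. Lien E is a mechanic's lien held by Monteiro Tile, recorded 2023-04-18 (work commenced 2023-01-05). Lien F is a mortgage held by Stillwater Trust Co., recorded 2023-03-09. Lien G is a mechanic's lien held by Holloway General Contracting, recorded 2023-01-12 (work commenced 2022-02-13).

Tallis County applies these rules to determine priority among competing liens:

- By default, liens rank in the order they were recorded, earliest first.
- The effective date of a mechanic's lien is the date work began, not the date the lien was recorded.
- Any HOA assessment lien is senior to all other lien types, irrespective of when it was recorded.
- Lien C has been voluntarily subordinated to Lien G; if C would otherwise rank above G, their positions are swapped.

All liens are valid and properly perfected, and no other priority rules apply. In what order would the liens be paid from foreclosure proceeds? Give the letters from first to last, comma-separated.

Effective dates after the stated exceptions: E's effective date is 2023-01-05, when work began; G's effective date is 2022-02-13, when work began.
C is an HOA assessment lien, so it outranks all other liens regardless of date.
The other liens, earliest effective date first: G (2022-02-13), B (2022-06-08), E (2023-01-05), F (2023-03-09), A (2023-03-11), D (2023-04-23).
C would otherwise be senior to G, so under the subordination agreement C and G exchange positions.

G, C, B, E, F, A, D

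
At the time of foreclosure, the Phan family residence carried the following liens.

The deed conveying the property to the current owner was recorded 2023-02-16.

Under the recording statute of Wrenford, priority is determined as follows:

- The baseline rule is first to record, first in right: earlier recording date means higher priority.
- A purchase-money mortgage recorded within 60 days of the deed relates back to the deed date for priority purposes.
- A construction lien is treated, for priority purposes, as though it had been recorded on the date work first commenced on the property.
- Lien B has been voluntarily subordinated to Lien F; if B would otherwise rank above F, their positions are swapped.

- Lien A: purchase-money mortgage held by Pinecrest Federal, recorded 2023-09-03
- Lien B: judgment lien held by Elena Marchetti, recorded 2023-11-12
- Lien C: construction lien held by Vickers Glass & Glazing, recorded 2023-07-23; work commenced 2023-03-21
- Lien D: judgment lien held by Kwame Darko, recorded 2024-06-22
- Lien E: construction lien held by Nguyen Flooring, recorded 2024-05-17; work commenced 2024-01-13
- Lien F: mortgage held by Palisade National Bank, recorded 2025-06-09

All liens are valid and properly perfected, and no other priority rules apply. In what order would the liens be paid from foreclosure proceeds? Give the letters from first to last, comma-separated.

Adjusting effective dates: A missed the 60-day window (199 days after the deed), so its recording date stands; C's effective date is 2023-03-21, when work began; E is treated as recorded 2024-01-13, the work-commencement date.
By effective date, earliest first: C (2023-03-21), A (2023-09-03), B (2023-11-12), E (2024-01-13), D (2024-06-22), F (2025-06-09).
B is senior to F before the subordination, so the two trade places.

C, A, F, E, D, B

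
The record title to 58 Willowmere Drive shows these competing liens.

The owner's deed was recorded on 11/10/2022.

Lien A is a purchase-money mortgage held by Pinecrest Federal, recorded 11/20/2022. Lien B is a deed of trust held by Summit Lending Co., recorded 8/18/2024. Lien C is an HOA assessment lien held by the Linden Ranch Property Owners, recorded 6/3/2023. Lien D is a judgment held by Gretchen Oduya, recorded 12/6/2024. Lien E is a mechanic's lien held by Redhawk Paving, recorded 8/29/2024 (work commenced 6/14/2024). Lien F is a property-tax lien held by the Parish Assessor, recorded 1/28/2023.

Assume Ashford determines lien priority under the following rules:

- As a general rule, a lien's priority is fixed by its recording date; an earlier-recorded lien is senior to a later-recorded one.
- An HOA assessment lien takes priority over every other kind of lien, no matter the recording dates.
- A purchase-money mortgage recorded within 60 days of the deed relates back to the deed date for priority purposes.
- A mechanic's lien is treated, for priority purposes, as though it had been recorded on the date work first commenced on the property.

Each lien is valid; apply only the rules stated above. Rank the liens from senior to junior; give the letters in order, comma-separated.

C, A, F, E, B, D

First, effective dates: A was recorded within the 60-day window, so its effective date is the deed date 11/10/2022; E is treated as recorded 6/14/2024, the work-commencement date.
C is an HOA assessment lien, so it outranks all other liens regardless of date.
Remaining liens by effective date: A (11/10/2022), F (1/28/2023), E (6/14/2024), B (8/18/2024), D (12/6/2024).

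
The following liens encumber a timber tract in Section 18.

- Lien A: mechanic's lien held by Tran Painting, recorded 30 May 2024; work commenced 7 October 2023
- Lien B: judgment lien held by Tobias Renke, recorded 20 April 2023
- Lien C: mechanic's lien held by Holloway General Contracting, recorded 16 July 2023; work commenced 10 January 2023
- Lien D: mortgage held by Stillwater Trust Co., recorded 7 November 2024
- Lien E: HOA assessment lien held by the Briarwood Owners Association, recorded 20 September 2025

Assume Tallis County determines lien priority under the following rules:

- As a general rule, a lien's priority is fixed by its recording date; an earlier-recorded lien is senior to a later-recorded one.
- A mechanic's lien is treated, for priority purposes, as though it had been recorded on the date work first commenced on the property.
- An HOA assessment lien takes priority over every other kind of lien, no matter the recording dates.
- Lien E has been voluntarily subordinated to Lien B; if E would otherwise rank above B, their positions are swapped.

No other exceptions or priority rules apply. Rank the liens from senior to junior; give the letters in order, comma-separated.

First, effective dates: A's effective date is 7 October 2023, when work began; C's effective date is 10 January 2023, when work began.
As an HOA assessment lien, E is senior to every other lien.
The other liens, earliest effective date first: C (10 January 2023), B (20 April 2023), A (7 October 2023), D (7 November 2024).
E is senior to B before the subordination, so the two trade places.

B, C, E, A, D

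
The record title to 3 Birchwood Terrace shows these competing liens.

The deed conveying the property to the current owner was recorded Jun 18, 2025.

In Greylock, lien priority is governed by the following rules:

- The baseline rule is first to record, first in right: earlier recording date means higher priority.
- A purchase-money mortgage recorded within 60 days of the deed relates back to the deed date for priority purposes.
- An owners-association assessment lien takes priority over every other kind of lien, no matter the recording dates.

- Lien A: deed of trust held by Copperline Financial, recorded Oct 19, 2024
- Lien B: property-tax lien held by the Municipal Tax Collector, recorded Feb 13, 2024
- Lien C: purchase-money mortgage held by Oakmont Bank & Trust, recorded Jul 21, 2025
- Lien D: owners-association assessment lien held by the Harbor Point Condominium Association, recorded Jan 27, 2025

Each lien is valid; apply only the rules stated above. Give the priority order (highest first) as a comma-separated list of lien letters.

Effective dates after the stated exceptions: C relates back to the deed date Jun 18, 2025.
D is an owners-association assessment lien, so it outranks all other liens regardless of date.
Remaining liens by effective date: B (Feb 13, 2024), A (Oct 19, 2024), C (Jun 18, 2025).

D, B, A, C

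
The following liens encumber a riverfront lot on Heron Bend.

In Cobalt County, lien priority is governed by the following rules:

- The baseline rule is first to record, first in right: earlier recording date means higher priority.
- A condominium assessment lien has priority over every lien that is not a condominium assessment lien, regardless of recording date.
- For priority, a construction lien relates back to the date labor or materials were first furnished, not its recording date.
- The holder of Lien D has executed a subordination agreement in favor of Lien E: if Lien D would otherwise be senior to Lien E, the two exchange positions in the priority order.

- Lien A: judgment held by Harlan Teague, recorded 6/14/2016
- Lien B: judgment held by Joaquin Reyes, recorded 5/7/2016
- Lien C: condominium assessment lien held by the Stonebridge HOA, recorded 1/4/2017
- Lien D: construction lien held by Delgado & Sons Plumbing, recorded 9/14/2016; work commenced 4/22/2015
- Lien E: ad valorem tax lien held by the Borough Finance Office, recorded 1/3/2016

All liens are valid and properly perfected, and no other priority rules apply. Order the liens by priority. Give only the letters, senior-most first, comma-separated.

Effective dates after the stated exceptions: D's effective date is 4/22/2015, when work began.
C is a condominium assessment lien, so it outranks all other liens regardless of date.
Among the remaining liens, by effective date: D (4/22/2015), E (1/3/2016), B (5/7/2016), A (6/14/2016).
D would otherwise be senior to E, so under the subordination agreement D and E exchange positions.

C, E, D, B, A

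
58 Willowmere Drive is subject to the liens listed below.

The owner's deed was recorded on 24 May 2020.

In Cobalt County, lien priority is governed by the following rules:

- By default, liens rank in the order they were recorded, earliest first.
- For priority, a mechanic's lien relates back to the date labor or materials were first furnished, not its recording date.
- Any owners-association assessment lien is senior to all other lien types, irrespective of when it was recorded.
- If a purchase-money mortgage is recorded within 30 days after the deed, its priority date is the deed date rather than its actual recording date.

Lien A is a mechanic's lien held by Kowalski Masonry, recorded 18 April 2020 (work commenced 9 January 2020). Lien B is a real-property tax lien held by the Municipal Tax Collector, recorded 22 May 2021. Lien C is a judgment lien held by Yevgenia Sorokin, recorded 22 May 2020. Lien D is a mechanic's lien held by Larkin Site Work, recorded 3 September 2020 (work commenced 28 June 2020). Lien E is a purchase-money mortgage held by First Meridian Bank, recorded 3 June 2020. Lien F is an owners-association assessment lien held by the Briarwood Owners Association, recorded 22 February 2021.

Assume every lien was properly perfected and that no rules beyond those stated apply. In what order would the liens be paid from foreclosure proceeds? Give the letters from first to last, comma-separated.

F, A, C, E, D, B

Adjusting effective dates: A relates back to 9 January 2020 (work commenced); D is treated as recorded 28 June 2020, the work-commencement date; E's effective date is the deed date, 24 May 2020.
F is an owners-association assessment lien, so it outranks all other liens regardless of date.
The other liens, earliest effective date first: A (9 January 2020), C (22 May 2020), E (24 May 2020), D (28 June 2020), B (22 May 2021).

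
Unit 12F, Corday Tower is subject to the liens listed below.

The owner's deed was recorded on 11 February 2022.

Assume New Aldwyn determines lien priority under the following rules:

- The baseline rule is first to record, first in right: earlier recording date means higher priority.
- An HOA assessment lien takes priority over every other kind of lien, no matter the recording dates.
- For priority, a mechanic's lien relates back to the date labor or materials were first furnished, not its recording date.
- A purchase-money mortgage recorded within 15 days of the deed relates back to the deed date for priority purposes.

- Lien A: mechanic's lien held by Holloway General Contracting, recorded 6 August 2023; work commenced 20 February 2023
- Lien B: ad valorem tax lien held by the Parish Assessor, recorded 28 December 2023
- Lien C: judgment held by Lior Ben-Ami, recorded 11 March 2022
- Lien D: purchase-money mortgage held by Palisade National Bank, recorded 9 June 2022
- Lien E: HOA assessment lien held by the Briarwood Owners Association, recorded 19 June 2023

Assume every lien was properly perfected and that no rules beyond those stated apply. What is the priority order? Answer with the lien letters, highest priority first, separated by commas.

E, C, D, A, B

First, effective dates: A's effective date is 20 February 2023, when work began; D was recorded 118 days after the deed — beyond 15 days — so no relation-back applies.
E, as an HOA assessment lien, has superpriority and ranks first.
The other liens, earliest effective date first: C (11 March 2022), D (9 June 2022), A (20 February 2023), B (28 December 2023).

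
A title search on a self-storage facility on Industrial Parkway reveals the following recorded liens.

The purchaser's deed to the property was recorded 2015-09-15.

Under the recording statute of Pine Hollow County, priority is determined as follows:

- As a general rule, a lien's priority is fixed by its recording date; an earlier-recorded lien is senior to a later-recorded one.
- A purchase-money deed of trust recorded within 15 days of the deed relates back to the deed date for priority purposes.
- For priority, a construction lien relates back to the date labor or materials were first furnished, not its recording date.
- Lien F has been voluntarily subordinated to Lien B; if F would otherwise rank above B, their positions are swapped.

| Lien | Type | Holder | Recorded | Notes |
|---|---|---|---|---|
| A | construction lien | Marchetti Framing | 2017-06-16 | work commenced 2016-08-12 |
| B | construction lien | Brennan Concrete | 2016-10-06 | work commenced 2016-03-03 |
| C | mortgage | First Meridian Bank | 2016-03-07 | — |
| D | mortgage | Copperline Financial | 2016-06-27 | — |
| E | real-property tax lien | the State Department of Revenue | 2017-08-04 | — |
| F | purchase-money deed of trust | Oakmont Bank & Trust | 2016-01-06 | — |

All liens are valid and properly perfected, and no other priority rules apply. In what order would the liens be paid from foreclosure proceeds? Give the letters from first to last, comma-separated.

Effective dates after the stated exceptions: A is treated as recorded 2016-08-12, the work-commencement date; B relates back to 2016-03-03 (work commenced); F missed the 15-day window (113 days after the deed), so its recording date stands.
Sorted by effective date: F (2016-01-06), B (2016-03-03), C (2016-03-07), D (2016-06-27), A (2016-08-12), E (2017-08-04).
The subordination applies — F was senior to B — so F and B swap.

B, F, C, D, A, E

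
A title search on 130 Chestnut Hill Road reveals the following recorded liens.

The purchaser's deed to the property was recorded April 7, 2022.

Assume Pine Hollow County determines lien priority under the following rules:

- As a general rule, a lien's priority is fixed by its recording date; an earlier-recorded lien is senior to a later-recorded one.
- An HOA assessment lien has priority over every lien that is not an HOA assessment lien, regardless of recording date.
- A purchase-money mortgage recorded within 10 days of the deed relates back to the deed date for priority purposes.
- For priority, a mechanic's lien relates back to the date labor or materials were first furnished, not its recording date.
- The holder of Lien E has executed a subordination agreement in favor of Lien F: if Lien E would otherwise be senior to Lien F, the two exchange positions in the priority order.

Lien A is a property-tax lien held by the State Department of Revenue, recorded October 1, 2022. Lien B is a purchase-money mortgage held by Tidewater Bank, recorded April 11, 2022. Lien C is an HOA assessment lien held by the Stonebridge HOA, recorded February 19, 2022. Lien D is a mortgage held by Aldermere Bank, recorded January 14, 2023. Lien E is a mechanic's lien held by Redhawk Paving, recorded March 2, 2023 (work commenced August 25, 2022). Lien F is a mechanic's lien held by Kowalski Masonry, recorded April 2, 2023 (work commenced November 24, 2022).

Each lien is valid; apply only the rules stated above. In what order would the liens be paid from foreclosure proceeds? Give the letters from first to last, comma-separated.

Adjusting effective dates: B's effective date is the deed date, April 7, 2022; E relates back to August 25, 2022 (work commenced); F's effective date is November 24, 2022, when work began.
As an HOA assessment lien, C is senior to every other lien.
Remaining liens by effective date: B (April 7, 2022), E (August 25, 2022), A (October 1, 2022), F (November 24, 2022), D (January 14, 2023).
The subordination applies — E was senior to F — so E and F swap.

C, B, F, A, E, D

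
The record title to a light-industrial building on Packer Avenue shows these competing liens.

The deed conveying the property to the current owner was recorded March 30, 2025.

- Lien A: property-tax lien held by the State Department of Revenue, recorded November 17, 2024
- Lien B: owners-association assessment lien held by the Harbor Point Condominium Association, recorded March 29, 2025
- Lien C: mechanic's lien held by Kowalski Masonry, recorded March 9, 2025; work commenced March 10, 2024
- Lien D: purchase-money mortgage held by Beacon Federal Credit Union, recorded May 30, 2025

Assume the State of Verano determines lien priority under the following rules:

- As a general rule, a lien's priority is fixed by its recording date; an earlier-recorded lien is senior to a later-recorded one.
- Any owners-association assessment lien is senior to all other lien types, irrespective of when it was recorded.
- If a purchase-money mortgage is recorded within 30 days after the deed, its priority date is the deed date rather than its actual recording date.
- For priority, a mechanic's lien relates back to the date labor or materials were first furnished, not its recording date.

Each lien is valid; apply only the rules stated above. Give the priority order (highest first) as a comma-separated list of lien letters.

B, C, A, D

Adjusting effective dates: C is treated as recorded March 10, 2024, the work-commencement date; D was recorded 61 days after the deed, outside the 30-day window, so it keeps its recording date.
B is an owners-association assessment lien, so it outranks all other liens regardless of date.
Remaining liens by effective date: C (March 10, 2024), A (November 17, 2024), D (May 30, 2025).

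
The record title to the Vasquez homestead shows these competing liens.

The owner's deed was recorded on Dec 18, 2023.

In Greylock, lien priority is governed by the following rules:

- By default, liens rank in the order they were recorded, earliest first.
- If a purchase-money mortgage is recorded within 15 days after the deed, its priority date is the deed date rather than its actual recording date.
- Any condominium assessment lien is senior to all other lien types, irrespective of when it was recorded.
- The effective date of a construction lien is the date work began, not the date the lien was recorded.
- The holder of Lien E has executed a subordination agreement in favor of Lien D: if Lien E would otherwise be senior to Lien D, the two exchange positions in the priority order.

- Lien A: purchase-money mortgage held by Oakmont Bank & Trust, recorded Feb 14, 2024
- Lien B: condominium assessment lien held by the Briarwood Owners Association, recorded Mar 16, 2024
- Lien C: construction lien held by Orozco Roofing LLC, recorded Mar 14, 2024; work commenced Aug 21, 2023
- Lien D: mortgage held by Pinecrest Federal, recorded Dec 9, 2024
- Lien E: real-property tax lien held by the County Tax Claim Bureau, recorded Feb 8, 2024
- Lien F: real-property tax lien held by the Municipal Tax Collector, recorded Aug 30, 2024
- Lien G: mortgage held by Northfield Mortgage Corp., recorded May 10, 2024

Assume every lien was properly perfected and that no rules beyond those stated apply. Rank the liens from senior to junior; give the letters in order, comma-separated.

Effective dates: A was recorded 58 days after the deed — beyond 15 days — so no relation-back applies; C's effective date is Aug 21, 2023, when work began.
B is a condominium assessment lien, so it outranks all other liens regardless of date.
Among the remaining liens, by effective date: C (Aug 21, 2023), E (Feb 8, 2024), A (Feb 14, 2024), G (May 10, 2024), F (Aug 30, 2024), D (Dec 9, 2024).
E would otherwise be senior to D, so under the subordination agreement E and D exchange positions.

B, C, D, A, G, F, E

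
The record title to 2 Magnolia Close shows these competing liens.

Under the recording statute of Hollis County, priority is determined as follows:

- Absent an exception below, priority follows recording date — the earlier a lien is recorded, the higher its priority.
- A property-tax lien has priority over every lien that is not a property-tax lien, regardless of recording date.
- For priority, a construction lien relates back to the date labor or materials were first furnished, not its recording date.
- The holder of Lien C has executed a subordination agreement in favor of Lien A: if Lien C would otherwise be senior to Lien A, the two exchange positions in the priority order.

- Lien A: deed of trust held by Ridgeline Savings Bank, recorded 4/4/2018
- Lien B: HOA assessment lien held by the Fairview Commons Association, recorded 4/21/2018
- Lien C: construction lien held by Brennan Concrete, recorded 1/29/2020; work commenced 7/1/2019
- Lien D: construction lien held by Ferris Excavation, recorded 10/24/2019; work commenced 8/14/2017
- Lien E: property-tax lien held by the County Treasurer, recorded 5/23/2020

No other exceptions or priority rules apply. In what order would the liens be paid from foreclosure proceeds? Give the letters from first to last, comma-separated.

Effective dates: C's effective date is 7/1/2019, when work began; D is treated as recorded 8/14/2017, the work-commencement date.
E is a property-tax lien and takes priority over every other lien.
The other liens, earliest effective date first: D (8/14/2017), A (4/4/2018), B (4/21/2018), C (7/1/2019).
Since C is not senior to A, the subordination leaves the order unchanged.

E, D, A, B, C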